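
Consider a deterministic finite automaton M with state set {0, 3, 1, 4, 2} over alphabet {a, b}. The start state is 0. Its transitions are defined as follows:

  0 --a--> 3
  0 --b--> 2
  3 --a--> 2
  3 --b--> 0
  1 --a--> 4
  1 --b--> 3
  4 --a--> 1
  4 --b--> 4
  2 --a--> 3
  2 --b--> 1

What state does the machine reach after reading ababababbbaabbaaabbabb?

Trace: 0 -a-> 3 -b-> 0 -a-> 3 -b-> 0 -a-> 3 -b-> 0 -a-> 3 -b-> 0 -b-> 2 -b-> 1 -a-> 4 -a-> 1 -b-> 3 -b-> 0 -a-> 3 -a-> 2 -a-> 3 -b-> 0 -b-> 2 -a-> 3 -b-> 0 -b-> 2

2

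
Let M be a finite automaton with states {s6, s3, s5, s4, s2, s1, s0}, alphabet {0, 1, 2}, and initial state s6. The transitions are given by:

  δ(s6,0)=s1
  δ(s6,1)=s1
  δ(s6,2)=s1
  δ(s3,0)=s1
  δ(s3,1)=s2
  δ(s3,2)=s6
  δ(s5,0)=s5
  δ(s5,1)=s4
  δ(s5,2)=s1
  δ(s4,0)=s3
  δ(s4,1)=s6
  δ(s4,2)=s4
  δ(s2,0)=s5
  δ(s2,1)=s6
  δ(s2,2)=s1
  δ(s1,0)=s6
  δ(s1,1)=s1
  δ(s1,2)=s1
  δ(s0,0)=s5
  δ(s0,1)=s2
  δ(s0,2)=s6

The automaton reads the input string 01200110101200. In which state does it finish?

s1

start at s6
read '0': s6 → s1
read '1': s1 → s1
read '2': s1 → s1
read '0': s1 → s6
read '0': s6 → s1
read '1': s1 → s1
read '1': s1 → s1
read '0': s1 → s6
read '1': s6 → s1
read '0': s1 → s6
read '1': s6 → s1
read '2': s1 → s1
read '0': s1 → s6
read '0': s6 → s1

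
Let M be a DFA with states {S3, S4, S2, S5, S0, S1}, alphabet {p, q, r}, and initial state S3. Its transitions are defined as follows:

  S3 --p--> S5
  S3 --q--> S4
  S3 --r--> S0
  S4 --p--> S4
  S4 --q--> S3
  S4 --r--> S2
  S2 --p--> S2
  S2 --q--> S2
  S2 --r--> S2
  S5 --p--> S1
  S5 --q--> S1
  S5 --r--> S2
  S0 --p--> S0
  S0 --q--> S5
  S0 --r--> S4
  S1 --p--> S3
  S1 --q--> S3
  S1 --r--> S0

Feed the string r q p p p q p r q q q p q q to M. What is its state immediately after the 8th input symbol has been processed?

S0

S3 → S0 → S5 → S1 → S3 → S5 → S1 → S3 → S0
After 8 symbols: S0.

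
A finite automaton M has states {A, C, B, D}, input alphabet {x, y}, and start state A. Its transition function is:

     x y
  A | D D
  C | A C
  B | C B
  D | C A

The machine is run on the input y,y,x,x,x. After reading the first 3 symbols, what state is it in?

Trace: A -y-> D -y-> A -x-> D
After 3 symbols: D.

D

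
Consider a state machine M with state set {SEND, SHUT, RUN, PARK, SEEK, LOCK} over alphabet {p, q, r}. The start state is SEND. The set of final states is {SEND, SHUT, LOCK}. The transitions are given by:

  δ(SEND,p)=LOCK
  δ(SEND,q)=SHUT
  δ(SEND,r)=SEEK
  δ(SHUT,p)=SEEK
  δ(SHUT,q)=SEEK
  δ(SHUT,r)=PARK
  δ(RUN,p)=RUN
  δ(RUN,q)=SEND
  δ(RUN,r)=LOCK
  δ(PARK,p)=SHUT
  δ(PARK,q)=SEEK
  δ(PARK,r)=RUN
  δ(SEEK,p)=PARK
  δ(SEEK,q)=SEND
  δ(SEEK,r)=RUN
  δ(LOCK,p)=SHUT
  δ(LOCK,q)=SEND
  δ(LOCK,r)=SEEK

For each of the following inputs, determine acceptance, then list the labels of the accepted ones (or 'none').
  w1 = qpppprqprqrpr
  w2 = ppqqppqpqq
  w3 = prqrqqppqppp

w2

w1:
  start at SEND
  read 'q': SEND → SHUT
  read 'p': SHUT → SEEK
  read 'p': SEEK → PARK
  read 'p': PARK → SHUT
  read 'p': SHUT → SEEK
  read 'r': SEEK → RUN
  read 'q': RUN → SEND
  read 'p': SEND → LOCK
  read 'r': LOCK → SEEK
  read 'q': SEEK → SEND
  read 'r': SEND → SEEK
  read 'p': SEEK → PARK
  read 'r': PARK → RUN
  end RUN, rejected
w2:
  start at SEND
  read 'p': SEND → LOCK
  read 'p': LOCK → SHUT
  read 'q': SHUT → SEEK
  read 'q': SEEK → SEND
  read 'p': SEND → LOCK
  read 'p': LOCK → SHUT
  read 'q': SHUT → SEEK
  read 'p': SEEK → PARK
  read 'q': PARK → SEEK
  read 'q': SEEK → SEND
  end SEND, accepted
w3:
  start at SEND
  read 'p': SEND → LOCK
  read 'r': LOCK → SEEK
  read 'q': SEEK → SEND
  read 'r': SEND → SEEK
  read 'q': SEEK → SEND
  read 'q': SEND → SHUT
  read 'p': SHUT → SEEK
  read 'p': SEEK → PARK
  read 'q': PARK → SEEK
  read 'p': SEEK → PARK
  read 'p': PARK → SHUT
  read 'p': SHUT → SEEK
  end SEEK, rejected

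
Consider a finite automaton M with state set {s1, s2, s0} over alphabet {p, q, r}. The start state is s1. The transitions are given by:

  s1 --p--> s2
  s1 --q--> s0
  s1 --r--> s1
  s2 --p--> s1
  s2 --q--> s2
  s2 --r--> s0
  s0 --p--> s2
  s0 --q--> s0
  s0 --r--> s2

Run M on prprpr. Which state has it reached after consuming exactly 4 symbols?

start at s1
read 'p': s1 → s2
read 'r': s2 → s0
read 'p': s0 → s2
read 'r': s2 → s0
After 4 symbols: s0.

s0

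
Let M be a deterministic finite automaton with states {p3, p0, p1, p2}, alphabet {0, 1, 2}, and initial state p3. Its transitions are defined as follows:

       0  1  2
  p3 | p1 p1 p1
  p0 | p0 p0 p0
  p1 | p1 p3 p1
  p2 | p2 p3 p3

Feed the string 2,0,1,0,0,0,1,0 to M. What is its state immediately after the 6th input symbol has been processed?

p1

Trace: p3 -2-> p1 -0-> p1 -1-> p3 -0-> p1 -0-> p1 -0-> p1
After 6 symbols: p1.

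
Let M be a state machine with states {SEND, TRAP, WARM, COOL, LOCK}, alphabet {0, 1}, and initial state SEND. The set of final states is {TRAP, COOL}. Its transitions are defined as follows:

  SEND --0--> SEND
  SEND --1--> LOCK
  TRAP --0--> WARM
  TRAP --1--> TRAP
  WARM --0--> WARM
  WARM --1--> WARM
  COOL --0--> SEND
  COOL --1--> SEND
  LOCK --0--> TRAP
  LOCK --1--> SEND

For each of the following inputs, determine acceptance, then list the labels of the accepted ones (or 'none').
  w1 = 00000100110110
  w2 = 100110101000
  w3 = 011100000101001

w1: SEND → SEND → SEND → SEND → SEND → SEND → LOCK → TRAP → WARM → WARM → WARM → WARM → WARM → WARM → WARM  → end WARM, rejected
w2: SEND → LOCK → TRAP → WARM → WARM → WARM → WARM → WARM → WARM → WARM → WARM → WARM → WARM  → end WARM, rejected
w3: SEND → SEND → LOCK → SEND → LOCK → TRAP → WARM → WARM → WARM → WARM → WARM → WARM → WARM → WARM → WARM → WARM  → end WARM, rejected

none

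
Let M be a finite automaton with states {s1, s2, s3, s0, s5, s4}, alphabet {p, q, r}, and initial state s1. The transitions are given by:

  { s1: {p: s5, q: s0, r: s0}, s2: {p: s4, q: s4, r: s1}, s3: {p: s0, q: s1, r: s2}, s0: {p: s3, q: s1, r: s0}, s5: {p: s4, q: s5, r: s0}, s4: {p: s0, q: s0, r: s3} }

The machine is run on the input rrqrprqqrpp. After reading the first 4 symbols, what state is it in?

Trace: s1 -r-> s0 -r-> s0 -q-> s1 -r-> s0
After 4 symbols: s0.

s0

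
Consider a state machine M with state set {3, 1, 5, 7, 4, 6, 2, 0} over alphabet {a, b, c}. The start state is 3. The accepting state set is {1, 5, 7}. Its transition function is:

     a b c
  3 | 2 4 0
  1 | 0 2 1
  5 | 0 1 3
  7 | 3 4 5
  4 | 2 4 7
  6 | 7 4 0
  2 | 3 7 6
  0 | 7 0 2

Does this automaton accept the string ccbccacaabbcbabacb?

No

start at 3
read 'c': 3 → 0
read 'c': 0 → 2
read 'b': 2 → 7
read 'c': 7 → 5
read 'c': 5 → 3
read 'a': 3 → 2
read 'c': 2 → 6
read 'a': 6 → 7
read 'a': 7 → 3
read 'b': 3 → 4
read 'b': 4 → 4
read 'c': 4 → 7
read 'b': 7 → 4
read 'a': 4 → 2
read 'b': 2 → 7
read 'a': 7 → 3
read 'c': 3 → 0
read 'b': 0 → 0
End state 0 is not accepting.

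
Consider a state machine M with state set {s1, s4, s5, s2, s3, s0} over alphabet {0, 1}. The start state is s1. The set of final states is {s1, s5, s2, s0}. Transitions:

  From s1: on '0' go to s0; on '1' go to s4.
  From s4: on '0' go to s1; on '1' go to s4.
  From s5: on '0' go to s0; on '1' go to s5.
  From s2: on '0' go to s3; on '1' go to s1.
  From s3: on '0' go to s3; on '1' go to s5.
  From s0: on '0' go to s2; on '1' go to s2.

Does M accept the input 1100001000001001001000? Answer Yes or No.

No

s1 → s4 → s4 → s1 → s0 → s2 → s3 → s5 → s0 → s2 → s3 → s3 → s3 → s5 → s0 → s2 → s1 → s0 → s2 → s1 → s0 → s2 → s3
End state s3 is not accepting.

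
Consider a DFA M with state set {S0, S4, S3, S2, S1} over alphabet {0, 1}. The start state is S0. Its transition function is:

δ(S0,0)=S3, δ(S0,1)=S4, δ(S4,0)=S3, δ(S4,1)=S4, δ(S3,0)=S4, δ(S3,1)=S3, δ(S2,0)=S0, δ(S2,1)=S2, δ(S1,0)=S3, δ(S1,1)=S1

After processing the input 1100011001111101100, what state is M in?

S4

start at S0
read '1': S0 → S4
read '1': S4 → S4
read '0': S4 → S3
read '0': S3 → S4
read '0': S4 → S3
read '1': S3 → S3
read '1': S3 → S3
read '0': S3 → S4
read '0': S4 → S3
read '1': S3 → S3
read '1': S3 → S3
read '1': S3 → S3
read '1': S3 → S3
read '1': S3 → S3
read '0': S3 → S4
read '1': S4 → S4
read '1': S4 → S4
read '0': S4 → S3
read '0': S3 → S4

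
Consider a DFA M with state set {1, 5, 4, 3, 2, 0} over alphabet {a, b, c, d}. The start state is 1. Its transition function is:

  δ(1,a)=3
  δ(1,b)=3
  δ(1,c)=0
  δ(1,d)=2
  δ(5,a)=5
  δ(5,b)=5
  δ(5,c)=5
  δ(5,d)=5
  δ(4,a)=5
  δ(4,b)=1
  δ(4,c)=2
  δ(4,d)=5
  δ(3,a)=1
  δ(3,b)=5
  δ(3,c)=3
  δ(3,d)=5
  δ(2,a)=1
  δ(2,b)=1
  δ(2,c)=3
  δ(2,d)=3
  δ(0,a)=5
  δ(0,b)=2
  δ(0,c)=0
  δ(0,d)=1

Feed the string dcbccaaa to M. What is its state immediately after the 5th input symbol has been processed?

5

Trace: 1 -d-> 2 -c-> 3 -b-> 5 -c-> 5 -c-> 5
After 5 symbols: 5.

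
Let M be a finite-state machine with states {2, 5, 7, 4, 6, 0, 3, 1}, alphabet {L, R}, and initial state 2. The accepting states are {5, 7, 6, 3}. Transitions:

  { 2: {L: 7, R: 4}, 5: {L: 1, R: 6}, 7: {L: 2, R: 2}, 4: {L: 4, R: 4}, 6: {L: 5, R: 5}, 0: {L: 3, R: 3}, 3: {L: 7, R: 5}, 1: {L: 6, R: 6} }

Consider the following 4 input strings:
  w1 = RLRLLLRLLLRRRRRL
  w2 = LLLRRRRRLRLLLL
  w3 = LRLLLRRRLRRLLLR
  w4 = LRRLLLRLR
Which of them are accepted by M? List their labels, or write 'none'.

w1:
  start at 2
  read 'R': 2 → 4
  read 'L': 4 → 4
  read 'R': 4 → 4
  read 'L': 4 → 4
  read 'L': 4 → 4
  read 'L': 4 → 4
  read 'R': 4 → 4
  read 'L': 4 → 4
  read 'L': 4 → 4
  read 'L': 4 → 4
  read 'R': 4 → 4
  read 'R': 4 → 4
  read 'R': 4 → 4
  read 'R': 4 → 4
  read 'R': 4 → 4
  read 'L': 4 → 4
  end 4, rejected
w2:
  start at 2
  read 'L': 2 → 7
  read 'L': 7 → 2
  read 'L': 2 → 7
  read 'R': 7 → 2
  read 'R': 2 → 4
  read 'R': 4 → 4
  read 'R': 4 → 4
  read 'R': 4 → 4
  read 'L': 4 → 4
  read 'R': 4 → 4
  read 'L': 4 → 4
  read 'L': 4 → 4
  read 'L': 4 → 4
  read 'L': 4 → 4
  end 4, rejected
w3:
  start at 2
  read 'L': 2 → 7
  read 'R': 7 → 2
  read 'L': 2 → 7
  read 'L': 7 → 2
  read 'L': 2 → 7
  read 'R': 7 → 2
  read 'R': 2 → 4
  read 'R': 4 → 4
  read 'L': 4 → 4
  read 'R': 4 → 4
  read 'R': 4 → 4
  read 'L': 4 → 4
  read 'L': 4 → 4
  read 'L': 4 → 4
  read 'R': 4 → 4
  end 4, rejected
w4:
  start at 2
  read 'L': 2 → 7
  read 'R': 7 → 2
  read 'R': 2 → 4
  read 'L': 4 → 4
  read 'L': 4 → 4
  read 'L': 4 → 4
  read 'R': 4 → 4
  read 'L': 4 → 4
  read 'R': 4 → 4
  end 4, rejected

none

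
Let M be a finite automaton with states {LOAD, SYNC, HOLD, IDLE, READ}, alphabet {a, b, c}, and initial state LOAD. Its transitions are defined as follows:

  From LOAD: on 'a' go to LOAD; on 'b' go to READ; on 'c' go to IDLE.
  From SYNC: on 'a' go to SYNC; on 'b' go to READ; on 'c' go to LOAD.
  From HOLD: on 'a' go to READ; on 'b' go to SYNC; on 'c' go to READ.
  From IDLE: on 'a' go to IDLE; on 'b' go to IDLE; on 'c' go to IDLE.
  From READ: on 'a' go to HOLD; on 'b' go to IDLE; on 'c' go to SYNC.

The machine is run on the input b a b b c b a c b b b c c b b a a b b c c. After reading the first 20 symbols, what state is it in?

Trace: LOAD -b-> READ -a-> HOLD -b-> SYNC -b-> READ -c-> SYNC -b-> READ -a-> HOLD -c-> READ -b-> IDLE -b-> IDLE -b-> IDLE -c-> IDLE -c-> IDLE -b-> IDLE -b-> IDLE -a-> IDLE -a-> IDLE -b-> IDLE -b-> IDLE -c-> IDLE
After 20 symbols: IDLE.

IDLE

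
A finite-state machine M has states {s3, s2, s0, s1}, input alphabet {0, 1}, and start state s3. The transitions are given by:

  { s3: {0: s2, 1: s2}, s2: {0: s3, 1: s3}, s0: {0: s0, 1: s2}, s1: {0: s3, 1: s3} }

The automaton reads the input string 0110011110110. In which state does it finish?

s2

start at s3
read '0': s3 → s2
read '1': s2 → s3
read '1': s3 → s2
read '0': s2 → s3
read '0': s3 → s2
read '1': s2 → s3
read '1': s3 → s2
read '1': s2 → s3
read '1': s3 → s2
read '0': s2 → s3
read '1': s3 → s2
read '1': s2 → s3
read '0': s3 → s2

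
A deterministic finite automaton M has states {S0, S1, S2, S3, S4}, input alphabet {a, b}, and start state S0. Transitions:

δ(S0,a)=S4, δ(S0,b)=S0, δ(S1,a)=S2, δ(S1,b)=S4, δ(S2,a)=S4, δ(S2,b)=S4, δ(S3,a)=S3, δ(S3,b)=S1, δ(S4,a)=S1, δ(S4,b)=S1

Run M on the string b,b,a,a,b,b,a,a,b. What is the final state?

Trace: S0 -b-> S0 -b-> S0 -a-> S4 -a-> S1 -b-> S4 -b-> S1 -a-> S2 -a-> S4 -b-> S1

S1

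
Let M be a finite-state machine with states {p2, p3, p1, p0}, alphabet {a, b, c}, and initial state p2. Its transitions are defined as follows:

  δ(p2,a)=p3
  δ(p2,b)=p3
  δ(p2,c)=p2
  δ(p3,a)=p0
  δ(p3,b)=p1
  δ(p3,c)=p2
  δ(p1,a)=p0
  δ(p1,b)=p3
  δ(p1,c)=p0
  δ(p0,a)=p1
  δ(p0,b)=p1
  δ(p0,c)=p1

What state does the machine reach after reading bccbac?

p2 → p3 → p2 → p2 → p3 → p0 → p1

p1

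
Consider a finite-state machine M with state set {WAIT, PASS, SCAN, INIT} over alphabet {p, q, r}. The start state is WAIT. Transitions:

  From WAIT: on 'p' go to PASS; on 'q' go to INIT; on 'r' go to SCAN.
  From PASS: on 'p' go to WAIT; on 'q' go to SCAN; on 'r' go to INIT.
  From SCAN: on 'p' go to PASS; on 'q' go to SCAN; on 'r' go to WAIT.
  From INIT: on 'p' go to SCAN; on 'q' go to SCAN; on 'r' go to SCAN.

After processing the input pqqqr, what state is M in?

WAIT

start at WAIT
read 'p': WAIT → PASS
read 'q': PASS → SCAN
read 'q': SCAN → SCAN
read 'q': SCAN → SCAN
read 'r': SCAN → WAIT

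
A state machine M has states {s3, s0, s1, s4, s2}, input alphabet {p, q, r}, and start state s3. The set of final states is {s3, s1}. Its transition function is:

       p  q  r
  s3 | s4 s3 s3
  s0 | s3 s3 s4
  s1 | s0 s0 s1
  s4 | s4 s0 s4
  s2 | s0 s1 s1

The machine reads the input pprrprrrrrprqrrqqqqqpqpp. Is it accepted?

start at s3
read 'p': s3 → s4
read 'p': s4 → s4
read 'r': s4 → s4
read 'r': s4 → s4
read 'p': s4 → s4
read 'r': s4 → s4
read 'r': s4 → s4
read 'r': s4 → s4
read 'r': s4 → s4
read 'r': s4 → s4
read 'p': s4 → s4
read 'r': s4 → s4
read 'q': s4 → s0
read 'r': s0 → s4
read 'r': s4 → s4
read 'q': s4 → s0
read 'q': s0 → s3
read 'q': s3 → s3
read 'q': s3 → s3
read 'q': s3 → s3
read 'p': s3 → s4
read 'q': s4 → s0
read 'p': s0 → s3
read 'p': s3 → s4
End state s4 is not accepting.

No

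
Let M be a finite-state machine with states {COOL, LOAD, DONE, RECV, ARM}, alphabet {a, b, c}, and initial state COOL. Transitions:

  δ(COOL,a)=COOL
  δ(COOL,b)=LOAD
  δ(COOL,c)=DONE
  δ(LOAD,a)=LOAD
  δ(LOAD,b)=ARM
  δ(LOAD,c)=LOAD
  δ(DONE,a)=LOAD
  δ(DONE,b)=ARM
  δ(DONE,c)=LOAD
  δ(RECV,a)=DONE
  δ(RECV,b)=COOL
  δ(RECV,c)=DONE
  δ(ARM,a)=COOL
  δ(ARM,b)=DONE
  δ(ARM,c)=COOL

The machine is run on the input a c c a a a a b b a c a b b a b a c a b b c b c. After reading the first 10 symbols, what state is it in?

COOL → COOL → DONE → LOAD → LOAD → LOAD → LOAD → LOAD → ARM → DONE → LOAD
After 10 symbols: LOAD.

LOAD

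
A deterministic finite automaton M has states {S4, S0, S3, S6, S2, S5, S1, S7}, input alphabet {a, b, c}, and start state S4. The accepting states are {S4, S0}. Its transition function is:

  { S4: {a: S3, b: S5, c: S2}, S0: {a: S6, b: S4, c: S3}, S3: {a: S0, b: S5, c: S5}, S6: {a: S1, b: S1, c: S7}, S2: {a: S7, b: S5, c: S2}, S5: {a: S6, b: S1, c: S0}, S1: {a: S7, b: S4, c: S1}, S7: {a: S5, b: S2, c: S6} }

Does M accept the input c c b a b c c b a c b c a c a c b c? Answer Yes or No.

No

S4 → S2 → S2 → S5 → S6 → S1 → S1 → S1 → S4 → S3 → S5 → S1 → S1 → S7 → S6 → S1 → S1 → S4 → S2
End state S2 is not accepting.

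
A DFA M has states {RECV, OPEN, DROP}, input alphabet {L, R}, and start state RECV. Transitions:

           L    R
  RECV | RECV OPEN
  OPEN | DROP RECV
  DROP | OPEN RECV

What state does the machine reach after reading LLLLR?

OPEN

RECV → RECV → RECV → RECV → RECV → OPEN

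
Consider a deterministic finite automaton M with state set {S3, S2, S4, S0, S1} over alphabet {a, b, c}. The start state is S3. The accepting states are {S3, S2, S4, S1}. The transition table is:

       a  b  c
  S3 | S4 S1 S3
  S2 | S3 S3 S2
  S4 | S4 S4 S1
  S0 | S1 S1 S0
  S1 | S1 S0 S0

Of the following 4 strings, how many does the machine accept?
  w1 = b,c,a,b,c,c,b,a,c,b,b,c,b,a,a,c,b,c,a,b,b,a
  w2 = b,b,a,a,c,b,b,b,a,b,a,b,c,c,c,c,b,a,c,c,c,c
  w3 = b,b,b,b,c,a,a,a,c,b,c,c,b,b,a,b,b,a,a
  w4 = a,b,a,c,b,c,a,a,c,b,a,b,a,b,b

w1: S3 → S1 → S0 → S1 → S0 → S0 → S0 → S1 → S1 → S0 → S1 → S0 → S0 → S1 → S1 → S1 → S0 → S1 → S0 → S1 → S0 → S1 → S1  → end S1, accepted
w2: S3 → S1 → S0 → S1 → S1 → S0 → S1 → S0 → S1 → S1 → S0 → S1 → S0 → S0 → S0 → S0 → S0 → S1 → S1 → S0 → S0 → S0 → S0  → end S0, rejected
w3: S3 → S1 → S0 → S1 → S0 → S0 → S1 → S1 → S1 → S0 → S1 → S0 → S0 → S1 → S0 → S1 → S0 → S1 → S1 → S1  → end S1, accepted
w4: S3 → S4 → S4 → S4 → S1 → S0 → S0 → S1 → S1 → S0 → S1 → S1 → S0 → S1 → S0 → S1  → end S1, accepted

3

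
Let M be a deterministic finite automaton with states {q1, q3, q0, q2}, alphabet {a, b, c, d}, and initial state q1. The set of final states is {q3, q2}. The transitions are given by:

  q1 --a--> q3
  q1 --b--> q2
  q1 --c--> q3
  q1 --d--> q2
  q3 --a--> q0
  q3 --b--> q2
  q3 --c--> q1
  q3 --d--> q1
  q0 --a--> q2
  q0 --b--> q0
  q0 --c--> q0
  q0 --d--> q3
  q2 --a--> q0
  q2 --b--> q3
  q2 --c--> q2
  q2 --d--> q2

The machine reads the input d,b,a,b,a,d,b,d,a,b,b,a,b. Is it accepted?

No

q1 → q2 → q3 → q0 → q0 → q2 → q2 → q3 → q1 → q3 → q2 → q3 → q0 → q0
End state q0 is not accepting.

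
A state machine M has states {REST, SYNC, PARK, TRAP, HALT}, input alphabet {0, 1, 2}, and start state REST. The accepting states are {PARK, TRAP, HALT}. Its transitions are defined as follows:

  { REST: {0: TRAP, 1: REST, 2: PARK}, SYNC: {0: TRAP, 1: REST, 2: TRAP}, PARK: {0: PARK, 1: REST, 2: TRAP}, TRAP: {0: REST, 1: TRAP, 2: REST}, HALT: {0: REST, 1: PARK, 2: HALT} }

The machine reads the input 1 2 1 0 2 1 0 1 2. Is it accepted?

start at REST
read '1': REST → REST
read '2': REST → PARK
read '1': PARK → REST
read '0': REST → TRAP
read '2': TRAP → REST
read '1': REST → REST
read '0': REST → TRAP
read '1': TRAP → TRAP
read '2': TRAP → REST
End state REST is not accepting.

No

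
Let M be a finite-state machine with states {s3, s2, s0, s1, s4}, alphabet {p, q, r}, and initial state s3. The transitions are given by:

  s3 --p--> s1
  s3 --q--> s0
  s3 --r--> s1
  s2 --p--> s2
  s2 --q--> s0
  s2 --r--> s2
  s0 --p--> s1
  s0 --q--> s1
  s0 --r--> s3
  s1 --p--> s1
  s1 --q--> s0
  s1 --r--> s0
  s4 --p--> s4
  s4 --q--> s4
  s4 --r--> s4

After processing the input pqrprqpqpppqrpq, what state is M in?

s0

Trace: s3 -p-> s1 -q-> s0 -r-> s3 -p-> s1 -r-> s0 -q-> s1 -p-> s1 -q-> s0 -p-> s1 -p-> s1 -p-> s1 -q-> s0 -r-> s3 -p-> s1 -q-> s0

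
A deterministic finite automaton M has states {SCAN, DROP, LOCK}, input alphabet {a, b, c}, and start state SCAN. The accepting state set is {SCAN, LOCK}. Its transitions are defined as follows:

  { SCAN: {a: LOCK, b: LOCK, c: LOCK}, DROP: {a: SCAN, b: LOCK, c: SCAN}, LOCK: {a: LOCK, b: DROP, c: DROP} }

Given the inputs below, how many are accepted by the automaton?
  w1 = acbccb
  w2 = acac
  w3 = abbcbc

w1: SCAN → LOCK → DROP → LOCK → DROP → SCAN → LOCK  → end LOCK, accepted
w2: SCAN → LOCK → DROP → SCAN → LOCK  → end LOCK, accepted
w3: SCAN → LOCK → DROP → LOCK → DROP → LOCK → DROP  → end DROP, rejected

2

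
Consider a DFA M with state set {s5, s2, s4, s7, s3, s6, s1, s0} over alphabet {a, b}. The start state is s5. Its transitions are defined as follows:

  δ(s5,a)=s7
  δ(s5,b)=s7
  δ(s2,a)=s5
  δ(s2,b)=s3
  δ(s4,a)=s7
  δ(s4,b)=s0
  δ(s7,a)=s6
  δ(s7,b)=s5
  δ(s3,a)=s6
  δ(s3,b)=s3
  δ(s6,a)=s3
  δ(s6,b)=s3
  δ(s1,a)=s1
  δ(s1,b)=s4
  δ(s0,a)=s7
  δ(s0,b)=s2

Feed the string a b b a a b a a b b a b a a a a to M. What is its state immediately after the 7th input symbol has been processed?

start at s5
read 'a': s5 → s7
read 'b': s7 → s5
read 'b': s5 → s7
read 'a': s7 → s6
read 'a': s6 → s3
read 'b': s3 → s3
read 'a': s3 → s6
After 7 symbols: s6.

s6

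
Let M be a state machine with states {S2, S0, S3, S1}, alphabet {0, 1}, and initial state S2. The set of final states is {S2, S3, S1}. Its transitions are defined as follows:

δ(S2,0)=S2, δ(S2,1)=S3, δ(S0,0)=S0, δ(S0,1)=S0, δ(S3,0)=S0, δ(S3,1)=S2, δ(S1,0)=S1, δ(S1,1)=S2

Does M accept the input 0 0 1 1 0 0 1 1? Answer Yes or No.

S2 → S2 → S2 → S3 → S2 → S2 → S2 → S3 → S2
End state S2 is accepting.

Yes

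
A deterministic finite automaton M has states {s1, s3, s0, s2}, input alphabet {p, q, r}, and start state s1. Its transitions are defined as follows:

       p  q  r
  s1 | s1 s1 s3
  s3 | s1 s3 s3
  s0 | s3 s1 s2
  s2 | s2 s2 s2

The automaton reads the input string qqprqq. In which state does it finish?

start at s1
read 'q': s1 → s1
read 'q': s1 → s1
read 'p': s1 → s1
read 'r': s1 → s3
read 'q': s3 → s3
read 'q': s3 → s3

s3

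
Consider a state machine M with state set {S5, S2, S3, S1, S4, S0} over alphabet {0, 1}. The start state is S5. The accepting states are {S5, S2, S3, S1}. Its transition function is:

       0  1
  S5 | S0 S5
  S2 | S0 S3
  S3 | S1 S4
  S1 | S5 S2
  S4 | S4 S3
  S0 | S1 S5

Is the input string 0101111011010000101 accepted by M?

start at S5
read '0': S5 → S0
read '1': S0 → S5
read '0': S5 → S0
read '1': S0 → S5
read '1': S5 → S5
read '1': S5 → S5
read '1': S5 → S5
read '0': S5 → S0
read '1': S0 → S5
read '1': S5 → S5
read '0': S5 → S0
read '1': S0 → S5
read '0': S5 → S0
read '0': S0 → S1
read '0': S1 → S5
read '0': S5 → S0
read '1': S0 → S5
read '0': S5 → S0
read '1': S0 → S5
End state S5 is accepting.

Yes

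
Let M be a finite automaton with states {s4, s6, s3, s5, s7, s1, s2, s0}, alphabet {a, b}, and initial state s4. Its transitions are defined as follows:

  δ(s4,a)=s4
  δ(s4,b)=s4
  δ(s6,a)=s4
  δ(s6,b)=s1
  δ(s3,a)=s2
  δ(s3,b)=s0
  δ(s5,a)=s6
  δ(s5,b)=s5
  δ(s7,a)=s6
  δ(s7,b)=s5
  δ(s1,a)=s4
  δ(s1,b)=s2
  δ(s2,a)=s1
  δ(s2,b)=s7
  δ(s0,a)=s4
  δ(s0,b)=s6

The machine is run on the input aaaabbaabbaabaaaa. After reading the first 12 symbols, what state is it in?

s4

Trace: s4 -a-> s4 -a-> s4 -a-> s4 -a-> s4 -b-> s4 -b-> s4 -a-> s4 -a-> s4 -b-> s4 -b-> s4 -a-> s4 -a-> s4
After 12 symbols: s4.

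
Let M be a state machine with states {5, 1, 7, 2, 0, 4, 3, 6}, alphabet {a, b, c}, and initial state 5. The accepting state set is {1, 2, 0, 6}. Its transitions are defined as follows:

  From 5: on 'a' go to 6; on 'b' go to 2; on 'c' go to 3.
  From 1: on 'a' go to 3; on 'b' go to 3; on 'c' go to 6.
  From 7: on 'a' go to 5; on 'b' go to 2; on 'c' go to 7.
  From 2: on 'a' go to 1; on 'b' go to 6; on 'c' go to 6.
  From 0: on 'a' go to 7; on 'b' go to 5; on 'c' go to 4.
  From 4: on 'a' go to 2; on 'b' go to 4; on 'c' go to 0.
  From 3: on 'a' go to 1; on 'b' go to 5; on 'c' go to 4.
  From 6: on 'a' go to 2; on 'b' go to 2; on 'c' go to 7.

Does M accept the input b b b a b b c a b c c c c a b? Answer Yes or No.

Yes

5 → 2 → 6 → 2 → 1 → 3 → 5 → 3 → 1 → 3 → 4 → 0 → 4 → 0 → 7 → 2
End state 2 is accepting.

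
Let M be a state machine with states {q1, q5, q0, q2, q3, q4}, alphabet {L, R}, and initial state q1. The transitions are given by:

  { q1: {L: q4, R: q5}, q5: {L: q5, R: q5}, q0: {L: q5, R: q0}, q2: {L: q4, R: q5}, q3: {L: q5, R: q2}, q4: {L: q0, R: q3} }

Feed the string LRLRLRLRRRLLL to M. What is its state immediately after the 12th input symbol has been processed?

Trace: q1 -L-> q4 -R-> q3 -L-> q5 -R-> q5 -L-> q5 -R-> q5 -L-> q5 -R-> q5 -R-> q5 -R-> q5 -L-> q5 -L-> q5
After 12 symbols: q5.

q5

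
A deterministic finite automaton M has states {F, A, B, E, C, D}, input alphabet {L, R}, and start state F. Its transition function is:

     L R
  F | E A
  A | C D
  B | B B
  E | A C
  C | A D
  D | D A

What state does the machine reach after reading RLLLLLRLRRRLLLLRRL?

C

Trace: F -R-> A -L-> C -L-> A -L-> C -L-> A -L-> C -R-> D -L-> D -R-> A -R-> D -R-> A -L-> C -L-> A -L-> C -L-> A -R-> D -R-> A -L-> C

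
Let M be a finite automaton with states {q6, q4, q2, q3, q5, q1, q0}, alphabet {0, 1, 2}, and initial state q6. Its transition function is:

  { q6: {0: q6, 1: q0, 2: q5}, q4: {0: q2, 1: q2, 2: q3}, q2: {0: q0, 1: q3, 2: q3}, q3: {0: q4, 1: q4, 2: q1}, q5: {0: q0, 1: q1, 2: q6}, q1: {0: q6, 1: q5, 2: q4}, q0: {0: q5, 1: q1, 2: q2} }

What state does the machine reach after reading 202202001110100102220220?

q6 → q5 → q0 → q2 → q3 → q4 → q3 → q4 → q2 → q3 → q4 → q2 → q0 → q1 → q6 → q6 → q0 → q5 → q6 → q5 → q6 → q6 → q5 → q6 → q6

q6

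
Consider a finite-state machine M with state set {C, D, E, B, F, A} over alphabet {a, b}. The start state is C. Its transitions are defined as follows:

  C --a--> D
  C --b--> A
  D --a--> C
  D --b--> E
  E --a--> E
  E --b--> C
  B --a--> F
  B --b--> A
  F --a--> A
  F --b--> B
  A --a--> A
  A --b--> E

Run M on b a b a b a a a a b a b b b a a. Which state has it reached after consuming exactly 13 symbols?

C → A → A → E → E → C → D → C → D → C → A → A → E → C
After 13 symbols: C.

C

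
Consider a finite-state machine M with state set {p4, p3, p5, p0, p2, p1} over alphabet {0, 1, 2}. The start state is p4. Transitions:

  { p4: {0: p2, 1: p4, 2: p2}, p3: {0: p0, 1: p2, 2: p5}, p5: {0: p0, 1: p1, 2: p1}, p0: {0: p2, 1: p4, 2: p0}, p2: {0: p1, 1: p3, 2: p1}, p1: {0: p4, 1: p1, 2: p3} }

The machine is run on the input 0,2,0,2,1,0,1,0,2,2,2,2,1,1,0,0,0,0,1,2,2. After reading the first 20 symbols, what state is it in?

p2

start at p4
read '0': p4 → p2
read '2': p2 → p1
read '0': p1 → p4
read '2': p4 → p2
read '1': p2 → p3
read '0': p3 → p0
read '1': p0 → p4
read '0': p4 → p2
read '2': p2 → p1
read '2': p1 → p3
read '2': p3 → p5
read '2': p5 → p1
read '1': p1 → p1
read '1': p1 → p1
read '0': p1 → p4
read '0': p4 → p2
read '0': p2 → p1
read '0': p1 → p4
read '1': p4 → p4
read '2': p4 → p2
After 20 symbols: p2.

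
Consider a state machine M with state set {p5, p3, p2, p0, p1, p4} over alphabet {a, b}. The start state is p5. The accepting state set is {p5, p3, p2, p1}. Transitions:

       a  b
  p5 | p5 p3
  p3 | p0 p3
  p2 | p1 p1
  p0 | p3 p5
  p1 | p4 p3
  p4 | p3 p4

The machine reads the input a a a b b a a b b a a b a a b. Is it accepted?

Trace: p5 -a-> p5 -a-> p5 -a-> p5 -b-> p3 -b-> p3 -a-> p0 -a-> p3 -b-> p3 -b-> p3 -a-> p0 -a-> p3 -b-> p3 -a-> p0 -a-> p3 -b-> p3
End state p3 is accepting.

Yes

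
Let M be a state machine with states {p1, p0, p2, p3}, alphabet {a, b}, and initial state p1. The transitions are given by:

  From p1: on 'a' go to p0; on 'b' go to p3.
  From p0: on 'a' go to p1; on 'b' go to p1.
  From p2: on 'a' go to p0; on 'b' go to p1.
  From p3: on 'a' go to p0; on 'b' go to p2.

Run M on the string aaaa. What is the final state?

start at p1
read 'a': p1 → p0
read 'a': p0 → p1
read 'a': p1 → p0
read 'a': p0 → p1

p1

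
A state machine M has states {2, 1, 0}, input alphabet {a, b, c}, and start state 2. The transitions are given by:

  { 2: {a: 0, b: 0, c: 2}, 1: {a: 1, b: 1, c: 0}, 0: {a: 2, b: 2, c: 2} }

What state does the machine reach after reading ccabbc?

2

start at 2
read 'c': 2 → 2
read 'c': 2 → 2
read 'a': 2 → 0
read 'b': 0 → 2
read 'b': 2 → 0
read 'c': 0 → 2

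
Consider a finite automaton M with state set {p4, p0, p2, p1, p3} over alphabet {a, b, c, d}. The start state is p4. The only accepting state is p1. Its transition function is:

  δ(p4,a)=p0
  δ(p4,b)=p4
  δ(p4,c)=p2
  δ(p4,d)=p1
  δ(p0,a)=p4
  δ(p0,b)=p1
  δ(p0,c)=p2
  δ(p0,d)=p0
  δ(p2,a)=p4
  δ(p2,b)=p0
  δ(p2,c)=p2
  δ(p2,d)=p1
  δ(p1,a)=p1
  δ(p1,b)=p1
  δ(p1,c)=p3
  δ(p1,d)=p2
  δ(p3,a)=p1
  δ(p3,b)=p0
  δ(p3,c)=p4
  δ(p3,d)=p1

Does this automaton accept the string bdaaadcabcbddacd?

Trace: p4 -b-> p4 -d-> p1 -a-> p1 -a-> p1 -a-> p1 -d-> p2 -c-> p2 -a-> p4 -b-> p4 -c-> p2 -b-> p0 -d-> p0 -d-> p0 -a-> p4 -c-> p2 -d-> p1
End state p1 is accepting.

Yes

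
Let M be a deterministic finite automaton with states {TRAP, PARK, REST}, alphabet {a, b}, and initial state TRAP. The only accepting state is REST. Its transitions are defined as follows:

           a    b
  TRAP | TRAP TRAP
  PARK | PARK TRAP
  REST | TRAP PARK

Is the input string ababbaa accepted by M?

No

Trace: TRAP -a-> TRAP -b-> TRAP -a-> TRAP -b-> TRAP -b-> TRAP -a-> TRAP -a-> TRAP
End state TRAP is not accepting.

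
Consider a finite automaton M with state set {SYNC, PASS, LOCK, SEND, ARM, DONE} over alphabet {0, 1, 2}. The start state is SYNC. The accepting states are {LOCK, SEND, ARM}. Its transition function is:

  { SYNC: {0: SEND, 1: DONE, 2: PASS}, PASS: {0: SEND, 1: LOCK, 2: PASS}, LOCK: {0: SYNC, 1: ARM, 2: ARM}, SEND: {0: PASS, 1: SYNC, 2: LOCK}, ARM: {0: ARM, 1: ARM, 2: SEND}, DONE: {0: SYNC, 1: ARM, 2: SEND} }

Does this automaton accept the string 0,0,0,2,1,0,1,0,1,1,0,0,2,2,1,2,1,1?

No

Trace: SYNC -0-> SEND -0-> PASS -0-> SEND -2-> LOCK -1-> ARM -0-> ARM -1-> ARM -0-> ARM -1-> ARM -1-> ARM -0-> ARM -0-> ARM -2-> SEND -2-> LOCK -1-> ARM -2-> SEND -1-> SYNC -1-> DONE
End state DONE is not accepting.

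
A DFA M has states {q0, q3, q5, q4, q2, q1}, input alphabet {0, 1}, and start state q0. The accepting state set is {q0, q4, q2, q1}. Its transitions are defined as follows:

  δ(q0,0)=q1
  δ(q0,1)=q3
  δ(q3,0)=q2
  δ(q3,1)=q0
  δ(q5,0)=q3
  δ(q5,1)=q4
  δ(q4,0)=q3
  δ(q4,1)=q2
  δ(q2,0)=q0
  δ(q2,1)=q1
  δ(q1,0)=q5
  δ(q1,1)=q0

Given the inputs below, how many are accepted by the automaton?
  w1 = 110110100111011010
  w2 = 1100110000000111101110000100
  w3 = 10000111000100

w1: Trace: q0 -1-> q3 -1-> q0 -0-> q1 -1-> q0 -1-> q3 -0-> q2 -1-> q1 -0-> q5 -0-> q3 -1-> q0 -1-> q3 -1-> q0 -0-> q1 -1-> q0 -1-> q3 -0-> q2 -1-> q1 -0-> q5  → end q5, rejected
w2: Trace: q0 -1-> q3 -1-> q0 -0-> q1 -0-> q5 -1-> q4 -1-> q2 -0-> q0 -0-> q1 -0-> q5 -0-> q3 -0-> q2 -0-> q0 -0-> q1 -1-> q0 -1-> q3 -1-> q0 -1-> q3 -0-> q2 -1-> q1 -1-> q0 -1-> q3 -0-> q2 -0-> q0 -0-> q1 -0-> q5 -1-> q4 -0-> q3 -0-> q2  → end q2, accepted
w3: Trace: q0 -1-> q3 -0-> q2 -0-> q0 -0-> q1 -0-> q5 -1-> q4 -1-> q2 -1-> q1 -0-> q5 -0-> q3 -0-> q2 -1-> q1 -0-> q5 -0-> q3  → end q3, rejected

1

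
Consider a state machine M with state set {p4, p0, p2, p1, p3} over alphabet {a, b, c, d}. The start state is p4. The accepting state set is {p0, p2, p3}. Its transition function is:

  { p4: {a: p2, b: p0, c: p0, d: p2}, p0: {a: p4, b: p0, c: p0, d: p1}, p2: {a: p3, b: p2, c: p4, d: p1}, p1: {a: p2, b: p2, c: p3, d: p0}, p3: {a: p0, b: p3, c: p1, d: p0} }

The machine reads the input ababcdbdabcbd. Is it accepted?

p4 → p2 → p2 → p3 → p3 → p1 → p0 → p0 → p1 → p2 → p2 → p4 → p0 → p1
End state p1 is not accepting.

No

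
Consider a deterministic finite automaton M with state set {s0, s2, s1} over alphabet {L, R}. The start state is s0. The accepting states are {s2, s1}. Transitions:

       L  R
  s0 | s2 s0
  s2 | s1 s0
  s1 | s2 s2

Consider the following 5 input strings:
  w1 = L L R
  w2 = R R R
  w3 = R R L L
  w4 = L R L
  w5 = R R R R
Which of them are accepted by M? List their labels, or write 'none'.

w1, w3, w4

w1:
  start at s0
  read 'L': s0 → s2
  read 'L': s2 → s1
  read 'R': s1 → s2
  end s2, accepted
w2:
  start at s0
  read 'R': s0 → s0
  read 'R': s0 → s0
  read 'R': s0 → s0
  end s0, rejected
w3:
  start at s0
  read 'R': s0 → s0
  read 'R': s0 → s0
  read 'L': s0 → s2
  read 'L': s2 → s1
  end s1, accepted
w4:
  start at s0
  read 'L': s0 → s2
  read 'R': s2 → s0
  read 'L': s0 → s2
  end s2, accepted
w5:
  start at s0
  read 'R': s0 → s0
  read 'R': s0 → s0
  read 'R': s0 → s0
  read 'R': s0 → s0
  end s0, rejected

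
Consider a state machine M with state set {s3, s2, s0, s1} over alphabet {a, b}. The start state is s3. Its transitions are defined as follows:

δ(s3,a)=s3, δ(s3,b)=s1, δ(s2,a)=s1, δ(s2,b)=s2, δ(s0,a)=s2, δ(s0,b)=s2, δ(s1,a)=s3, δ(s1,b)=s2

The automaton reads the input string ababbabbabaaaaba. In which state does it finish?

Trace: s3 -a-> s3 -b-> s1 -a-> s3 -b-> s1 -b-> s2 -a-> s1 -b-> s2 -b-> s2 -a-> s1 -b-> s2 -a-> s1 -a-> s3 -a-> s3 -a-> s3 -b-> s1 -a-> s3

s3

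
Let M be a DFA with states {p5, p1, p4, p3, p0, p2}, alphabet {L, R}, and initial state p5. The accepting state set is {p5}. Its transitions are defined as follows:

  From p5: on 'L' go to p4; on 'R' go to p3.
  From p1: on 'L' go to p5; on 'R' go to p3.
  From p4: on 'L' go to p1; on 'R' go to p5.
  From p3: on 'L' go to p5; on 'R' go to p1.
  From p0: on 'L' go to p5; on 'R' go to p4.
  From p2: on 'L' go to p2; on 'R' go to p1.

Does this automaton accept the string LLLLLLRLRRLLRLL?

No

start at p5
read 'L': p5 → p4
read 'L': p4 → p1
read 'L': p1 → p5
read 'L': p5 → p4
read 'L': p4 → p1
read 'L': p1 → p5
read 'R': p5 → p3
read 'L': p3 → p5
read 'R': p5 → p3
read 'R': p3 → p1
read 'L': p1 → p5
read 'L': p5 → p4
read 'R': p4 → p5
read 'L': p5 → p4
read 'L': p4 → p1
End state p1 is not accepting.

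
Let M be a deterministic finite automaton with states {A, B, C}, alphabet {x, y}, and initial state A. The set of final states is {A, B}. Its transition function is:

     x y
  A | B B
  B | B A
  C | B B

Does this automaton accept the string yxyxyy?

Yes

Trace: A -y-> B -x-> B -y-> A -x-> B -y-> A -y-> B
End state B is accepting.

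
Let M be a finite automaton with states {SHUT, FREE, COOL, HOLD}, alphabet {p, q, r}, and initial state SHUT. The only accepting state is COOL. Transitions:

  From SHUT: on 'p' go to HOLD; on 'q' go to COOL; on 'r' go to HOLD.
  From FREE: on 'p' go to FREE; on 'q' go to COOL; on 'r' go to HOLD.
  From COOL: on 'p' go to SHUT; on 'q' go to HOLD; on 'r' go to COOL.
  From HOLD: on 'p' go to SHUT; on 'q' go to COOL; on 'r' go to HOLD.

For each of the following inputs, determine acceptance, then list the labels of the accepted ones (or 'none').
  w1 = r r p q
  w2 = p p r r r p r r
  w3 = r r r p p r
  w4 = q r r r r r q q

w1, w4

w1: SHUT → HOLD → HOLD → SHUT → COOL  → end COOL, accepted
w2: SHUT → HOLD → SHUT → HOLD → HOLD → HOLD → SHUT → HOLD → HOLD  → end HOLD, rejected
w3: SHUT → HOLD → HOLD → HOLD → SHUT → HOLD → HOLD  → end HOLD, rejected
w4: SHUT → COOL → COOL → COOL → COOL → COOL → COOL → HOLD → COOL  → end COOL, accepted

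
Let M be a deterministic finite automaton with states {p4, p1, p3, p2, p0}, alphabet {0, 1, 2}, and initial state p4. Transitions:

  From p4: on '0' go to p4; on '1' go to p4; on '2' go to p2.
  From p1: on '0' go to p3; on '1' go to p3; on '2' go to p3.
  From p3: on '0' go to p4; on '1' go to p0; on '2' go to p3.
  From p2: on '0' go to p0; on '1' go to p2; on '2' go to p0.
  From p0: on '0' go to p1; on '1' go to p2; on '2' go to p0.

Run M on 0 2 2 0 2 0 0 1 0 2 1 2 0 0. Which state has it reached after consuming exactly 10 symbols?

Trace: p4 -0-> p4 -2-> p2 -2-> p0 -0-> p1 -2-> p3 -0-> p4 -0-> p4 -1-> p4 -0-> p4 -2-> p2
After 10 symbols: p2.

p2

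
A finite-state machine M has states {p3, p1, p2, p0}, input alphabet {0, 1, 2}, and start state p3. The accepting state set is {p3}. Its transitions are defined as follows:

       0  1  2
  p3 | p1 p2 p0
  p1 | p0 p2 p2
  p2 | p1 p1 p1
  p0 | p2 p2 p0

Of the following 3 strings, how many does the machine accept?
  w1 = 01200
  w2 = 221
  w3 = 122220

w1: p3 → p1 → p2 → p1 → p0 → p2  → end p2, rejected
w2: p3 → p0 → p0 → p2  → end p2, rejected
w3: p3 → p2 → p1 → p2 → p1 → p2 → p1  → end p1, rejected

0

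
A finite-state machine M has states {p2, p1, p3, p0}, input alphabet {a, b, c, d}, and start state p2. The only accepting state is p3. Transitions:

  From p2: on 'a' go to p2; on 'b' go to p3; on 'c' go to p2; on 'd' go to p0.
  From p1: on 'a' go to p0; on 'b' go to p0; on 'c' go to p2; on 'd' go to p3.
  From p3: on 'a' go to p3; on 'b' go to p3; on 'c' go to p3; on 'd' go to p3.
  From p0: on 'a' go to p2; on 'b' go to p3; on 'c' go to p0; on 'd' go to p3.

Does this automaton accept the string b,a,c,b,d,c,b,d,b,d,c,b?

Yes

Trace: p2 -b-> p3 -a-> p3 -c-> p3 -b-> p3 -d-> p3 -c-> p3 -b-> p3 -d-> p3 -b-> p3 -d-> p3 -c-> p3 -b-> p3
End state p3 is accepting.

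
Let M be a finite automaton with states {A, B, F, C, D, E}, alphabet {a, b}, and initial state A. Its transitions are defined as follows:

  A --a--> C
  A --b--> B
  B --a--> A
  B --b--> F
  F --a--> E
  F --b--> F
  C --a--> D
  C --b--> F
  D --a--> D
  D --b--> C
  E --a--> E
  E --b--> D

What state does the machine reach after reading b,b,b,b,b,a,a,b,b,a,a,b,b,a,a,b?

D

Trace: A -b-> B -b-> F -b-> F -b-> F -b-> F -a-> E -a-> E -b-> D -b-> C -a-> D -a-> D -b-> C -b-> F -a-> E -a-> E -b-> D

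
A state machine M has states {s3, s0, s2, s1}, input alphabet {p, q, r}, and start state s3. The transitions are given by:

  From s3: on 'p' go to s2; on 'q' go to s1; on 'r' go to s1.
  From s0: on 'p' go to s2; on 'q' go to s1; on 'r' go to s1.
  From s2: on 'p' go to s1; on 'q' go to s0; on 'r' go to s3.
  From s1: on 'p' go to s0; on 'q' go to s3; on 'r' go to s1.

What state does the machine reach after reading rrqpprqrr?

s1

Trace: s3 -r-> s1 -r-> s1 -q-> s3 -p-> s2 -p-> s1 -r-> s1 -q-> s3 -r-> s1 -r-> s1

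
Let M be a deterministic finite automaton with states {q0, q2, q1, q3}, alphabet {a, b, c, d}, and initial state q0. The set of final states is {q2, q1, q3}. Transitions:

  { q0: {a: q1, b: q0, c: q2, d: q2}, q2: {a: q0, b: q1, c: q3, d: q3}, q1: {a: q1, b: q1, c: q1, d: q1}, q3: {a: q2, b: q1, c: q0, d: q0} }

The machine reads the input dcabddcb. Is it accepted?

Yes

q0 → q2 → q3 → q2 → q1 → q1 → q1 → q1 → q1
End state q1 is accepting.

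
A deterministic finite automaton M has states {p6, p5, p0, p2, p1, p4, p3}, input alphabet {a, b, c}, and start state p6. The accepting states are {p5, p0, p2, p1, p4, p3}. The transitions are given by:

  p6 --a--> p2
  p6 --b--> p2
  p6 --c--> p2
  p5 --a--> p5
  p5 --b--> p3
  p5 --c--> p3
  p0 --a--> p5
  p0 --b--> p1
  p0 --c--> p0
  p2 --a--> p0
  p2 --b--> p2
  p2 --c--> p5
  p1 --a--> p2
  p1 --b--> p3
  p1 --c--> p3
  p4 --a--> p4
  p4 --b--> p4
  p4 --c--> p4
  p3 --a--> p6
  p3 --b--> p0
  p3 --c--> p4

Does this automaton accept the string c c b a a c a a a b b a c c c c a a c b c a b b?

start at p6
read 'c': p6 → p2
read 'c': p2 → p5
read 'b': p5 → p3
read 'a': p3 → p6
read 'a': p6 → p2
read 'c': p2 → p5
read 'a': p5 → p5
read 'a': p5 → p5
read 'a': p5 → p5
read 'b': p5 → p3
read 'b': p3 → p0
read 'a': p0 → p5
read 'c': p5 → p3
read 'c': p3 → p4
read 'c': p4 → p4
read 'c': p4 → p4
read 'a': p4 → p4
read 'a': p4 → p4
read 'c': p4 → p4
read 'b': p4 → p4
read 'c': p4 → p4
read 'a': p4 → p4
read 'b': p4 → p4
read 'b': p4 → p4
End state p4 is accepting.

Yes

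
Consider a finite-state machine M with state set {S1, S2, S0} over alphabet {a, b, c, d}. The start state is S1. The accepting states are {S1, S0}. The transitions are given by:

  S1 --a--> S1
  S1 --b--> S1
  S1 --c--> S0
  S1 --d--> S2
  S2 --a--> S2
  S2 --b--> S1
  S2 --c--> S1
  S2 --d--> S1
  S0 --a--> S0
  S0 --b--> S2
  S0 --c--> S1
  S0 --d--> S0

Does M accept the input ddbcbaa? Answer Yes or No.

No

start at S1
read 'd': S1 → S2
read 'd': S2 → S1
read 'b': S1 → S1
read 'c': S1 → S0
read 'b': S0 → S2
read 'a': S2 → S2
read 'a': S2 → S2
End state S2 is not accepting.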